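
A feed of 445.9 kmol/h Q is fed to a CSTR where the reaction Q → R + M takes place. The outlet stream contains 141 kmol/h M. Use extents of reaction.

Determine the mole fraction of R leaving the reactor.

For M: n = n₀ + 1ξ → 141 = 0 + 1ξ, giving ξ = 141 kmol/h.
Outlet amounts (n = n₀ + ν ξ):
  Q: 445.9 − 1(141) = 304.9
  R: 0 + 1(141) = 141
  M: 0 + 1(141) = 141
Total out = 586.9 kmol/h; y_R = 141 / 586.9 = 0.2402.

0.24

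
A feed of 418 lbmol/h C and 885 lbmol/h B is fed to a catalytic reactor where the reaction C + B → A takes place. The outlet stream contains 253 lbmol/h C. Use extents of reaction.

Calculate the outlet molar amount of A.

165 lbmol/h

For C: n = n₀ − 1ξ → 253 = 418 − 1ξ, giving ξ = 165 lbmol/h.
Outlet amounts (n = n₀ + ν ξ):
  C: 418 − 1(165) = 253
  B: 885 − 1(165) = 720
  A: 0 + 1(165) = 165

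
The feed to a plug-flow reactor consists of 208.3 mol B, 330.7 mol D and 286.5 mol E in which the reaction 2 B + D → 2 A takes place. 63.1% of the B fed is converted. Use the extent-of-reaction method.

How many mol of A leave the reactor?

131 mol

B reacted = 0.631 × 208.3 = 131.4 mol; ν_B = −2, so ξ = 131.4/2 = 65.72 mol.
Outlet amounts (n = n₀ + ν ξ):
  B: 208.3 − 2(65.72) = 76.86
  D: 330.7 − 1(65.72) = 265
  A: 0 + 2(65.72) = 131.4
  E: 286.5 (inert)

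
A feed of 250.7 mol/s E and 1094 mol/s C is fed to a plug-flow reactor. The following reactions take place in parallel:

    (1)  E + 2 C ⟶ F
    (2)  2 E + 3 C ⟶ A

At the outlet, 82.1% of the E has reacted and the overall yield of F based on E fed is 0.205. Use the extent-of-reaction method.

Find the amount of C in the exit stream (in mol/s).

760 mol/s

Yield of F: 1ξ₁ / 250.7 = 0.205 → ξ₁ = 51.39 mol/s.
Conversion of E: 1ξ₁ + 2ξ₂ = 0.821 × 250.7 = 205.8 → ξ₂ = 77.22 mol/s.
Outlet amounts (n = n₀ + Σ ν·ξ):
  E: 250.7 − 1(51.39) − 2(77.22) = 44.88
  C: 1094 − 2(51.39) − 3(77.22) = 759.6
  F: 0 + 1(51.39) = 51.39
  A: 0 + 1(77.22) = 77.22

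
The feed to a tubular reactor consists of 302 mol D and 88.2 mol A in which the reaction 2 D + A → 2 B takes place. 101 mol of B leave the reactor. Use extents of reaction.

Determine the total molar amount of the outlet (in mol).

340 mol

For B: n = n₀ + 2ξ → 101 = 0 + 2ξ, giving ξ = 50.5 mol.
Outlet amounts (n = n₀ + ν ξ):
  D: 302 − 2(50.5) = 201
  A: 88.2 − 1(50.5) = 37.7
  B: 0 + 2(50.5) = 101
Total out = 201 + 37.7 + 101 = 339.7 mol.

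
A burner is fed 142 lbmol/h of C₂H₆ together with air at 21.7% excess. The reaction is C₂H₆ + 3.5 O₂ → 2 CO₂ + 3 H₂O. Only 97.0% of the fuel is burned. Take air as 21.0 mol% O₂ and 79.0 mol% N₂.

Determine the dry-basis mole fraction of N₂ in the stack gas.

0.85

Stoichiometric O₂ = 3.5 × 142 = 497 lbmol/h; O₂ fed = 497 × 1.217 = 604.8 lbmol/h.
N₂ fed = 604.8 × 79/21 = 2275 lbmol/h.
Fuel reacted = 0.97 × 142 → ξ = 137.7 lbmol/h.
Outlet (n = n₀ + ν ξ):
  C₂H₆: 142 − 1(137.7) = 4.26
  O₂: 604.8 − 3.5(137.7) = 122.8
  N₂: 2275 (inert)
  CO₂: 0 + 2(137.7) = 275.5
  H₂O: 0 + 3(137.7) = 413.2
Dry total = 2678 lbmol/h; y_N₂ (dry) = 2275 / 2678 = 0.8497.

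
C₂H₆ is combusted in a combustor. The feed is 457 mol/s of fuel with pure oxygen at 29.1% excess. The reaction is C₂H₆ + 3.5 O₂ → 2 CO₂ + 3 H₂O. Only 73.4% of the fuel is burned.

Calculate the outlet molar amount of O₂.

891 mol/s

Stoichiometric O₂ = 3.5 × 457 = 1600 mol/s; O₂ fed = 1600 × 1.291 = 2065 mol/s.
Fuel reacted = 0.734 × 457 → ξ = 335.4 mol/s.
Outlet (n = n₀ + ν ξ):
  C₂H₆: 457 − 1(335.4) = 121.6
  O₂: 2065 − 3.5(335.4) = 890.9
  CO₂: 0 + 2(335.4) = 670.9
  H₂O: 0 + 3(335.4) = 1006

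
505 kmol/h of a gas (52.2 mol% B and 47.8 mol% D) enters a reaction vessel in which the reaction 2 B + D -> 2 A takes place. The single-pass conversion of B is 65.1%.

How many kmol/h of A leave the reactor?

172 kmol/h

B reacted = 0.651 × 263.6 = 171.6 kmol/h; ν_B = −2, so ξ = 171.6/2 = 85.81 kmol/h.
Outlet amounts (n = n₀ + ν ξ):
  B: 263.6 − 2(85.81) = 92
  D: 241.4 − 1(85.81) = 155.6
  A: 0 + 2(85.81) = 171.6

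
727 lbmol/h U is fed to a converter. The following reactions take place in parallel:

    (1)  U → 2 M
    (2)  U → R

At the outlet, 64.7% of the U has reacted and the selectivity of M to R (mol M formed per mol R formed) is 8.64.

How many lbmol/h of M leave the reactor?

Conversion of U: U consumed = 0.647 × 727 = 470.4 lbmol/h = 1ξ₁ + 1ξ₂.
Selectivity: 2ξ₁ / (1ξ₂) = 8.64 → ξ₁ = 4.32 ξ₂.
Substitute: (1·4.32 + 1) ξ₂ = 470.4 → ξ₂ = 88.42 lbmol/h, ξ₁ = 382 lbmol/h.
Outlet amounts (n = n₀ + Σ ν·ξ):
  U: 727 − 1(382) − 1(88.42) = 256.6
  M: 0 + 2(382) = 763.9
  R: 0 + 1(88.42) = 88.42

764 lbmol/h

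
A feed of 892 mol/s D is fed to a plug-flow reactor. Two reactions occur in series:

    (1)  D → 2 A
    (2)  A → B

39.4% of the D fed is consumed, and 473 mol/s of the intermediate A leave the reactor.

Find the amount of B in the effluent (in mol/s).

Conversion of D: D consumed = 1ξ₁ = 0.394 × 892 → ξ₁ = 351.4 mol/s.
A balance: n_A = 0 + 2ξ₁ − 1ξ₂ = 473 → ξ₂ = (2·351.4 − 473)/1 = 229.9 mol/s.
Outlet amounts (n = n₀ + Σ ν·ξ):
  D: 892 − 1(351.4) = 540.6
  A: 0 + 2(351.4) − 1(229.9) = 473
  B: 0 + 1(229.9) = 229.9

230 mol/s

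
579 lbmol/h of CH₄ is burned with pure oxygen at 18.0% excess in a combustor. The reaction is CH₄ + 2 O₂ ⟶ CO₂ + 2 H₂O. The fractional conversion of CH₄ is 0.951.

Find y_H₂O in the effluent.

0.566

Stoichiometric O₂ = 2 × 579 = 1158 lbmol/h; O₂ fed = 1158 × 1.180 = 1366 lbmol/h.
Fuel reacted = 0.951 × 579 → ξ = 550.6 lbmol/h.
Outlet (n = n₀ + ν ξ):
  CH₄: 579 − 1(550.6) = 28.37
  O₂: 1366 − 2(550.6) = 265.2
  CO₂: 0 + 1(550.6) = 550.6
  H₂O: 0 + 2(550.6) = 1101
Total out = 1945 lbmol/h; y_H₂O = 1101 / 1945 = 0.5661.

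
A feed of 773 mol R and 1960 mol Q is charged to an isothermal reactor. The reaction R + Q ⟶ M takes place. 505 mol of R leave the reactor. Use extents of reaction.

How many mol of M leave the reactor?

For R: n = n₀ − 1ξ → 505 = 773 − 1ξ, giving ξ = 268 mol.
Outlet amounts (n = n₀ + ν ξ):
  R: 773 − 1(268) = 505
  Q: 1960 − 1(268) = 1692
  M: 0 + 1(268) = 268

268 mol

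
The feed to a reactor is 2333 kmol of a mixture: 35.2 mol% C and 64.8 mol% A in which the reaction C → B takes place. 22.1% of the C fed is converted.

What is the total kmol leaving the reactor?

2330 kmol

C reacted = 0.221 × 821.2 = 181.5 kmol; ν_C = −1, so ξ = 181.5/1 = 181.5 kmol.
Outlet amounts (n = n₀ + ν ξ):
  C: 821.2 − 1(181.5) = 639.7
  B: 0 + 1(181.5) = 181.5
  A: 1512 (inert)
Total out = 639.7 + 181.5 + 1512 = 2333 kmol.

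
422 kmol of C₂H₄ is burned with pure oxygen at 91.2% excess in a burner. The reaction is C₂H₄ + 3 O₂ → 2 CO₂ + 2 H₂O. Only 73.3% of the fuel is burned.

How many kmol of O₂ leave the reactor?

Stoichiometric O₂ = 3 × 422 = 1266 kmol; O₂ fed = 1266 × 1.912 = 2421 kmol.
Fuel reacted = 0.733 × 422 → ξ = 309.3 kmol.
Outlet (n = n₀ + ν ξ):
  C₂H₄: 422 − 1(309.3) = 112.7
  O₂: 2421 − 3(309.3) = 1493
  CO₂: 0 + 2(309.3) = 618.7
  H₂O: 0 + 2(309.3) = 618.7

1490 kmol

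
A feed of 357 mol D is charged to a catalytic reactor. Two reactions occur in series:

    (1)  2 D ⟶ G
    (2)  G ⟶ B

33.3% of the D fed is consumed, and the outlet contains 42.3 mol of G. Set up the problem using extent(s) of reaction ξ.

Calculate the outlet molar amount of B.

17.1 mol

Conversion of D: D consumed = 2ξ₁ = 0.333 × 357 → ξ₁ = 59.44 mol.
G balance: n_G = 0 + 1ξ₁ − 1ξ₂ = 42.3 → ξ₂ = (1·59.44 − 42.3)/1 = 17.14 mol.
Outlet amounts (n = n₀ + Σ ν·ξ):
  D: 357 − 2(59.44) = 238.1
  G: 0 + 1(59.44) − 1(17.14) = 42.3
  B: 0 + 1(17.14) = 17.14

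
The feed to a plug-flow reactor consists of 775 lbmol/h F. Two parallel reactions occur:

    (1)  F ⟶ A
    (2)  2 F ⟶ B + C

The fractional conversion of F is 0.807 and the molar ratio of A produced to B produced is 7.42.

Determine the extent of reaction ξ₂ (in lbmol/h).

ξ₂ = 66.4 lbmol/h

Conversion of F: F consumed = 0.807 × 775 = 625.4 lbmol/h = 1ξ₁ + 2ξ₂.
Selectivity: 1ξ₁ / (1ξ₂) = 7.42 → ξ₁ = 7.42 ξ₂.
Substitute: (1·7.42 + 2) ξ₂ = 625.4 → ξ₂ = 66.39 lbmol/h, ξ₁ = 492.6 lbmol/h.
Outlet amounts (n = n₀ + Σ ν·ξ):
  F: 775 − 1(492.6) − 2(66.39) = 149.6
  A: 0 + 1(492.6) = 492.6
  B: 0 + 1(66.39) = 66.39
  C: 0 + 1(66.39) = 66.39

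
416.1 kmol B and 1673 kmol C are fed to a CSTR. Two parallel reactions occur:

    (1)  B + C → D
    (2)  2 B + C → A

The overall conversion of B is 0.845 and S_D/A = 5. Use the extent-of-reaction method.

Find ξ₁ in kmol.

ξ₁ = 251 kmol

Conversion of B: B consumed = 0.845 × 416.1 = 351.6 kmol = 1ξ₁ + 2ξ₂.
Selectivity: 1ξ₁ / (1ξ₂) = 5 → ξ₁ = 5 ξ₂.
Substitute: (1·5 + 2) ξ₂ = 351.6 → ξ₂ = 50.23 kmol, ξ₁ = 251.1 kmol.
Outlet amounts (n = n₀ + Σ ν·ξ):
  B: 416.1 − 1(251.1) − 2(50.23) = 64.5
  C: 1673 − 1(251.1) − 1(50.23) = 1372
  D: 0 + 1(251.1) = 251.1
  A: 0 + 1(50.23) = 50.23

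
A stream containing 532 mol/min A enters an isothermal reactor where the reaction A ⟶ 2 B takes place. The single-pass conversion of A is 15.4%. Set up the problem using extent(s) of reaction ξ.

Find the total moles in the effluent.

A reacted = 0.154 × 532 = 81.93 mol/min; ν_A = −1, so ξ = 81.93/1 = 81.93 mol/min.
Outlet amounts (n = n₀ + ν ξ):
  A: 532 − 1(81.93) = 450.1
  B: 0 + 2(81.93) = 163.9
Total out = 450.1 + 163.9 = 613.9 mol/min.

614 mol/min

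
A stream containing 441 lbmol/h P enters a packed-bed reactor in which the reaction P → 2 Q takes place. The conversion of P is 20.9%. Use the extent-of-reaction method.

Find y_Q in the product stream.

P reacted = 0.209 × 441 = 92.17 lbmol/h; ν_P = −1, so ξ = 92.17/1 = 92.17 lbmol/h.
Outlet amounts (n = n₀ + ν ξ):
  P: 441 − 1(92.17) = 348.8
  Q: 0 + 2(92.17) = 184.3
Total out = 533.2 lbmol/h; y_Q = 184.3 / 533.2 = 0.3457.

0.346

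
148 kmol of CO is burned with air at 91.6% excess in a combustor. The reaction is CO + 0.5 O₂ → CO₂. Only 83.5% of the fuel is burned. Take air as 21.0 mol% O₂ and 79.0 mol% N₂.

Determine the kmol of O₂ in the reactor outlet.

80 kmol

Stoichiometric O₂ = 0.5 × 148 = 74 kmol; O₂ fed = 74 × 1.916 = 141.8 kmol.
N₂ fed = 141.8 × 79/21 = 533.4 kmol.
Fuel reacted = 0.835 × 148 → ξ = 123.6 kmol.
Outlet (n = n₀ + ν ξ):
  CO: 148 − 1(123.6) = 24.42
  O₂: 141.8 − 0.5(123.6) = 79.99
  N₂: 533.4 (inert)
  CO₂: 0 + 1(123.6) = 123.6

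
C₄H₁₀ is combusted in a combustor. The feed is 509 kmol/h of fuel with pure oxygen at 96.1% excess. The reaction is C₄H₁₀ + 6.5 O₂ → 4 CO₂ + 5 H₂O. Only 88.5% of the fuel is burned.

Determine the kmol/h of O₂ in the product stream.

Stoichiometric O₂ = 6.5 × 509 = 3308 kmol/h; O₂ fed = 3308 × 1.961 = 6488 kmol/h.
Fuel reacted = 0.885 × 509 → ξ = 450.5 kmol/h.
Outlet (n = n₀ + ν ξ):
  C₄H₁₀: 509 − 1(450.5) = 58.53
  O₂: 6488 − 6.5(450.5) = 3560
  CO₂: 0 + 4(450.5) = 1802
  H₂O: 0 + 5(450.5) = 2252

3560 kmol/h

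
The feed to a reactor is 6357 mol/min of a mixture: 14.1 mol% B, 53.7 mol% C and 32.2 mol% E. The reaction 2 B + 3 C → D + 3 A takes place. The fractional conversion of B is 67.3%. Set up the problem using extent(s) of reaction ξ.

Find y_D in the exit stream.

B reacted = 0.673 × 896.3 = 603.2 mol/min; ν_B = −2, so ξ = 603.2/2 = 301.6 mol/min.
Outlet amounts (n = n₀ + ν ξ):
  B: 896.3 − 2(301.6) = 293.1
  C: 3414 − 3(301.6) = 2509
  D: 0 + 1(301.6) = 301.6
  A: 0 + 3(301.6) = 904.9
  E: 2047 (inert)
Total out = 6055 mol/min; y_D = 301.6 / 6055 = 0.04981.

0.0498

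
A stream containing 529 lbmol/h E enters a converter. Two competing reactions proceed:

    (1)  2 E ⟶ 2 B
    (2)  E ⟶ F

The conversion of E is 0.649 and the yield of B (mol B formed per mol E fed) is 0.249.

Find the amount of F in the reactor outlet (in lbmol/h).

Yield of B: 2ξ₁ / 529 = 0.249 → ξ₁ = 65.86 lbmol/h.
Conversion of E: 2ξ₁ + 1ξ₂ = 0.649 × 529 = 343.3 → ξ₂ = 211.6 lbmol/h.
Outlet amounts (n = n₀ + Σ ν·ξ):
  E: 529 − 2(65.86) − 1(211.6) = 185.7
  B: 0 + 2(65.86) = 131.7
  F: 0 + 1(211.6) = 211.6

212 lbmol/h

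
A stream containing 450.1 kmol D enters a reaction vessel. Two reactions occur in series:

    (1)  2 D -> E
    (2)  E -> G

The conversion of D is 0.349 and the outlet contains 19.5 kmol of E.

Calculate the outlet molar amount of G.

59 kmol

Conversion of D: D consumed = 2ξ₁ = 0.349 × 450.1 → ξ₁ = 78.54 kmol.
E balance: n_E = 0 + 1ξ₁ − 1ξ₂ = 19.5 → ξ₂ = (1·78.54 − 19.5)/1 = 59.04 kmol.
Outlet amounts (n = n₀ + Σ ν·ξ):
  D: 450.1 − 2(78.54) = 293
  E: 0 + 1(78.54) − 1(59.04) = 19.5
  G: 0 + 1(59.04) = 59.04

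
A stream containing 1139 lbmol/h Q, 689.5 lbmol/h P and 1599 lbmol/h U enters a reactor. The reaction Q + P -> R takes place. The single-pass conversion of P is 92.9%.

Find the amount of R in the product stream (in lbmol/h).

641 lbmol/h

P reacted = 0.929 × 689.5 = 640.5 lbmol/h; ν_P = −1, so ξ = 640.5/1 = 640.5 lbmol/h.
Outlet amounts (n = n₀ + ν ξ):
  Q: 1139 − 1(640.5) = 498.5
  P: 689.5 − 1(640.5) = 48.95
  R: 0 + 1(640.5) = 640.5
  U: 1599 (inert)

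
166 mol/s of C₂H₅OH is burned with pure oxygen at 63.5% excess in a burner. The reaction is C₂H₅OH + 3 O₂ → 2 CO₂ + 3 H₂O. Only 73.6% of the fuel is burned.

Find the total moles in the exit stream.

Stoichiometric O₂ = 3 × 166 = 498 mol/s; O₂ fed = 498 × 1.635 = 814.2 mol/s.
Fuel reacted = 0.736 × 166 → ξ = 122.2 mol/s.
Outlet (n = n₀ + ν ξ):
  C₂H₅OH: 166 − 1(122.2) = 43.82
  O₂: 814.2 − 3(122.2) = 447.7
  CO₂: 0 + 2(122.2) = 244.4
  H₂O: 0 + 3(122.2) = 366.5
Total out = 43.82 + 447.7 + 244.4 + 366.5 = 1102 mol/s.

1100 mol/s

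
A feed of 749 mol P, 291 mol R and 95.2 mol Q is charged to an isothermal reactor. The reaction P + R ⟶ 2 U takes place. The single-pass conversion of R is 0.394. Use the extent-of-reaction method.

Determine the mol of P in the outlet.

R reacted = 0.394 × 291 = 114.7 mol; ν_R = −1, so ξ = 114.7/1 = 114.7 mol.
Outlet amounts (n = n₀ + ν ξ):
  P: 749 − 1(114.7) = 634.3
  R: 291 − 1(114.7) = 176.3
  U: 0 + 2(114.7) = 229.3
  Q: 95.2 (inert)

634 mol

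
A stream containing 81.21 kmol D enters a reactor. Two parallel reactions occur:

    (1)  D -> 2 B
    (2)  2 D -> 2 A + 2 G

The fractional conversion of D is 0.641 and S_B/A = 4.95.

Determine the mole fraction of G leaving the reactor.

Conversion of D: D consumed = 0.641 × 81.21 = 52.06 kmol = 1ξ₁ + 2ξ₂.
Selectivity: 2ξ₁ / (2ξ₂) = 4.95 → ξ₁ = 4.95 ξ₂.
Substitute: (1·4.95 + 2) ξ₂ = 52.06 → ξ₂ = 7.49 kmol, ξ₁ = 37.08 kmol.
Outlet amounts (n = n₀ + Σ ν·ξ):
  D: 81.21 − 1(37.08) − 2(7.49) = 29.15
  B: 0 + 2(37.08) = 74.15
  A: 0 + 2(7.49) = 14.98
  G: 0 + 2(7.49) = 14.98
Total out = 133.3 kmol; y_G = 14.98 / 133.3 = 0.1124.

0.112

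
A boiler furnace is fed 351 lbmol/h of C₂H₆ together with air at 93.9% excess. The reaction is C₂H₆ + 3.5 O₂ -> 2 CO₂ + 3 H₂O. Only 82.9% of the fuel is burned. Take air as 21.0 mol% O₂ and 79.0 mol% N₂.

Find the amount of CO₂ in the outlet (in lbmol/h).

582 lbmol/h

Stoichiometric O₂ = 3.5 × 351 = 1228 lbmol/h; O₂ fed = 1228 × 1.939 = 2382 lbmol/h.
N₂ fed = 2382 × 79/21 = 8961 lbmol/h.
Fuel reacted = 0.829 × 351 → ξ = 291 lbmol/h.
Outlet (n = n₀ + ν ξ):
  C₂H₆: 351 − 1(291) = 60.02
  O₂: 2382 − 3.5(291) = 1364
  N₂: 8961 (inert)
  CO₂: 0 + 2(291) = 582
  H₂O: 0 + 3(291) = 872.9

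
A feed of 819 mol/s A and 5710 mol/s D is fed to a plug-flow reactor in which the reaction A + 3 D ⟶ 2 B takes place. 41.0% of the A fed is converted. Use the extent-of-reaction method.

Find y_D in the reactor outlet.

0.803

A reacted = 0.41 × 819 = 335.8 mol/s; ν_A = −1, so ξ = 335.8/1 = 335.8 mol/s.
Outlet amounts (n = n₀ + ν ξ):
  A: 819 − 1(335.8) = 483.2
  D: 5710 − 3(335.8) = 4703
  B: 0 + 2(335.8) = 671.6
Total out = 5857 mol/s; y_D = 4703 / 5857 = 0.8029.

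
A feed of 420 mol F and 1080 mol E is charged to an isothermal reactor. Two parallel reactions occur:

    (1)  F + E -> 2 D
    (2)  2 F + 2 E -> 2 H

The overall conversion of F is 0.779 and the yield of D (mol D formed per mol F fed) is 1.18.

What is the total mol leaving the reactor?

1420 mol

Yield of D: 2ξ₁ / 420 = 1.18 → ξ₁ = 247.8 mol.
Conversion of F: 1ξ₁ + 2ξ₂ = 0.779 × 420 = 327.2 → ξ₂ = 39.69 mol.
Outlet amounts (n = n₀ + Σ ν·ξ):
  F: 420 − 1(247.8) − 2(39.69) = 92.82
  E: 1080 − 1(247.8) − 2(39.69) = 752.8
  D: 0 + 2(247.8) = 495.6
  H: 0 + 2(39.69) = 79.38
Total out = 92.82 + 752.8 + 495.6 + 79.38 = 1421 mol.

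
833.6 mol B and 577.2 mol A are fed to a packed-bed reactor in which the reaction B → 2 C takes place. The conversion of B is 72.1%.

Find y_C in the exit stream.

B reacted = 0.721 × 833.6 = 601 mol; ν_B = −1, so ξ = 601/1 = 601 mol.
Outlet amounts (n = n₀ + ν ξ):
  B: 833.6 − 1(601) = 232.6
  C: 0 + 2(601) = 1202
  A: 577.2 (inert)
Total out = 2012 mol; y_C = 1202 / 2012 = 0.5975.

0.597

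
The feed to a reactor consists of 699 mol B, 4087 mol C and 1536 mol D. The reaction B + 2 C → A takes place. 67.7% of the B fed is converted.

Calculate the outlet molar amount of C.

B reacted = 0.677 × 699 = 473.2 mol; ν_B = −1, so ξ = 473.2/1 = 473.2 mol.
Outlet amounts (n = n₀ + ν ξ):
  B: 699 − 1(473.2) = 225.8
  C: 4087 − 2(473.2) = 3141
  A: 0 + 1(473.2) = 473.2
  D: 1536 (inert)

3140 mol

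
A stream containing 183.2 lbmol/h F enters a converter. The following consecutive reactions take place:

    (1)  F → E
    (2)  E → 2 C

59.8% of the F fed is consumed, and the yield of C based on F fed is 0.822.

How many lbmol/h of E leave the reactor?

Conversion of F: F consumed = 1ξ₁ = 0.598 × 183.2 → ξ₁ = 109.6 lbmol/h.
Yield of C: 2ξ₂ / 183.2 = 0.822 → ξ₂ = 75.3 lbmol/h.
Outlet amounts (n = n₀ + Σ ν·ξ):
  F: 183.2 − 1(109.6) = 73.65
  E: 0 + 1(109.6) − 1(75.3) = 34.26
  C: 0 + 2(75.3) = 150.6

34.3 lbmol/h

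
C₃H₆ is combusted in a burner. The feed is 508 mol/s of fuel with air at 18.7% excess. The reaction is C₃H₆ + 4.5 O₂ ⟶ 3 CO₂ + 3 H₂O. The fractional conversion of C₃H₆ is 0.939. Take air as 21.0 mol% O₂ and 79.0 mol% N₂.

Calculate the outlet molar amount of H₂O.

Stoichiometric O₂ = 4.5 × 508 = 2286 mol/s; O₂ fed = 2286 × 1.187 = 2713 mol/s.
N₂ fed = 2713 × 79/21 = 10210 mol/s.
Fuel reacted = 0.939 × 508 → ξ = 477 mol/s.
Outlet (n = n₀ + ν ξ):
  C₃H₆: 508 − 1(477) = 30.99
  O₂: 2713 − 4.5(477) = 566.9
  N₂: 10210 (inert)
  CO₂: 0 + 3(477) = 1431
  H₂O: 0 + 3(477) = 1431

1430 mol/s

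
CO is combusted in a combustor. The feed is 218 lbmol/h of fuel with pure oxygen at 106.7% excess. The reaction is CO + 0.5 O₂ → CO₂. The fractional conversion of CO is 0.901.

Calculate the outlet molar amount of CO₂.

196 lbmol/h

Stoichiometric O₂ = 0.5 × 218 = 109 lbmol/h; O₂ fed = 109 × 2.067 = 225.3 lbmol/h.
Fuel reacted = 0.901 × 218 → ξ = 196.4 lbmol/h.
Outlet (n = n₀ + ν ξ):
  CO: 218 − 1(196.4) = 21.58
  O₂: 225.3 − 0.5(196.4) = 127.1
  CO₂: 0 + 1(196.4) = 196.4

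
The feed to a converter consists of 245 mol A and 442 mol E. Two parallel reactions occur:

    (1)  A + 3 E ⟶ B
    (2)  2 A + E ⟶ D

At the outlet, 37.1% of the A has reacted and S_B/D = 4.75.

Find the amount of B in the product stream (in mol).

64 mol

Conversion of A: A consumed = 0.371 × 245 = 90.89 mol = 1ξ₁ + 2ξ₂.
Selectivity: 1ξ₁ / (1ξ₂) = 4.75 → ξ₁ = 4.75 ξ₂.
Substitute: (1·4.75 + 2) ξ₂ = 90.89 → ξ₂ = 13.47 mol, ξ₁ = 63.96 mol.
Outlet amounts (n = n₀ + Σ ν·ξ):
  A: 245 − 1(63.96) − 2(13.47) = 154.1
  E: 442 − 3(63.96) − 1(13.47) = 236.6
  B: 0 + 1(63.96) = 63.96
  D: 0 + 1(13.47) = 13.47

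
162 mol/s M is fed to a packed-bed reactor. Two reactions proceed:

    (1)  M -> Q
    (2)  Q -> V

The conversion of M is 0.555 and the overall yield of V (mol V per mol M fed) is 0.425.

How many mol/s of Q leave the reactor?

Conversion of M: M consumed = 1ξ₁ = 0.555 × 162 → ξ₁ = 89.91 mol/s.
Yield of V: 1ξ₂ / 162 = 0.425 → ξ₂ = 68.85 mol/s.
Outlet amounts (n = n₀ + Σ ν·ξ):
  M: 162 − 1(89.91) = 72.09
  Q: 0 + 1(89.91) − 1(68.85) = 21.06
  V: 0 + 1(68.85) = 68.85

21.1 mol/s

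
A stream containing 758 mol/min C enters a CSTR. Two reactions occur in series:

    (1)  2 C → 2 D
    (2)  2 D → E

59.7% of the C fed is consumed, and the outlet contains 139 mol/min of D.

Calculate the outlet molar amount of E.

Conversion of C: C consumed = 2ξ₁ = 0.597 × 758 → ξ₁ = 226.3 mol/min.
D balance: n_D = 0 + 2ξ₁ − 2ξ₂ = 139 → ξ₂ = (2·226.3 − 139)/2 = 156.8 mol/min.
Outlet amounts (n = n₀ + Σ ν·ξ):
  C: 758 − 2(226.3) = 305.5
  D: 0 + 2(226.3) − 2(156.8) = 139
  E: 0 + 1(156.8) = 156.8

157 mol/min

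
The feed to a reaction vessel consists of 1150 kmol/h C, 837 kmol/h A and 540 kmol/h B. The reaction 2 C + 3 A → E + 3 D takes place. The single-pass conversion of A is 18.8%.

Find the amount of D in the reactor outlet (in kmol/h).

157 kmol/h

A reacted = 0.188 × 837 = 157.4 kmol/h; ν_A = −3, so ξ = 157.4/3 = 52.45 kmol/h.
Outlet amounts (n = n₀ + ν ξ):
  C: 1150 − 2(52.45) = 1045
  A: 837 − 3(52.45) = 679.6
  E: 0 + 1(52.45) = 52.45
  D: 0 + 3(52.45) = 157.4
  B: 540 (inert)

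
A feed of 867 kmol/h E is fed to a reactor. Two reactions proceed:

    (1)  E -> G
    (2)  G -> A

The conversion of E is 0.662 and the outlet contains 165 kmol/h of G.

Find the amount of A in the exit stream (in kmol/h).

Conversion of E: E consumed = 1ξ₁ = 0.662 × 867 → ξ₁ = 574 kmol/h.
G balance: n_G = 0 + 1ξ₁ − 1ξ₂ = 165 → ξ₂ = (1·574 − 165)/1 = 409 kmol/h.
Outlet amounts (n = n₀ + Σ ν·ξ):
  E: 867 − 1(574) = 293
  G: 0 + 1(574) − 1(409) = 165
  A: 0 + 1(409) = 409

409 kmol/h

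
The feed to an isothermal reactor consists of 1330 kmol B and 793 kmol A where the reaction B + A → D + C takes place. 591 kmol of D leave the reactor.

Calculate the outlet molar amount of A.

202 kmol

For D: n = n₀ + 1ξ → 591 = 0 + 1ξ, giving ξ = 591 kmol.
Outlet amounts (n = n₀ + ν ξ):
  B: 1330 − 1(591) = 739
  A: 793 − 1(591) = 202
  D: 0 + 1(591) = 591
  C: 0 + 1(591) = 591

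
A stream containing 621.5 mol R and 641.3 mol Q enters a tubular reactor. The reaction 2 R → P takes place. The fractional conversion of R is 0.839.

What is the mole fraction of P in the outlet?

0.26

R reacted = 0.839 × 621.5 = 521.4 mol; ν_R = −2, so ξ = 521.4/2 = 260.7 mol.
Outlet amounts (n = n₀ + ν ξ):
  R: 621.5 − 2(260.7) = 100.1
  P: 0 + 1(260.7) = 260.7
  Q: 641.3 (inert)
Total out = 1002 mol; y_P = 260.7 / 1002 = 0.2602.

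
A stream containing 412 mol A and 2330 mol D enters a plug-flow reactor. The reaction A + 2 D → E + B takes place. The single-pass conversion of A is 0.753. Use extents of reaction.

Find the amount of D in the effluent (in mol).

A reacted = 0.753 × 412 = 310.2 mol; ν_A = −1, so ξ = 310.2/1 = 310.2 mol.
Outlet amounts (n = n₀ + ν ξ):
  A: 412 − 1(310.2) = 101.8
  D: 2330 − 2(310.2) = 1710
  E: 0 + 1(310.2) = 310.2
  B: 0 + 1(310.2) = 310.2

1710 mol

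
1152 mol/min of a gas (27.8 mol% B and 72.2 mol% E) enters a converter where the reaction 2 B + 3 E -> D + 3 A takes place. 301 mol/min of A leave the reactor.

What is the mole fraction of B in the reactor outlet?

0.114

For A: n = n₀ + 3ξ → 301 = 0 + 3ξ, giving ξ = 100.3 mol/min.
Outlet amounts (n = n₀ + ν ξ):
  B: 320.3 − 2(100.3) = 119.6
  E: 831.7 − 3(100.3) = 530.7
  D: 0 + 1(100.3) = 100.3
  A: 0 + 3(100.3) = 301
Total out = 1052 mol/min; y_B = 119.6 / 1052 = 0.1137.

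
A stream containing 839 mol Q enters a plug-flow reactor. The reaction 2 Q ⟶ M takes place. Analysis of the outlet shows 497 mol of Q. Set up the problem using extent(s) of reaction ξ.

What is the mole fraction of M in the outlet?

For Q: n = n₀ − 2ξ → 497 = 839 − 2ξ, giving ξ = 171 mol.
Outlet amounts (n = n₀ + ν ξ):
  Q: 839 − 2(171) = 497
  M: 0 + 1(171) = 171
Total out = 668 mol; y_M = 171 / 668 = 0.256.

0.256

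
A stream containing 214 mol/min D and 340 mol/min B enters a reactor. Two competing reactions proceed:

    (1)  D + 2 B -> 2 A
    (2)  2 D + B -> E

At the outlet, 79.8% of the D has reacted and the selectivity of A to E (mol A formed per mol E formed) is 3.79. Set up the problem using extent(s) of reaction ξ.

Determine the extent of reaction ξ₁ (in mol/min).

ξ₁ = 83.1 mol/min

Conversion of D: D consumed = 0.798 × 214 = 170.8 mol/min = 1ξ₁ + 2ξ₂.
Selectivity: 2ξ₁ / (1ξ₂) = 3.79 → ξ₁ = 1.895 ξ₂.
Substitute: (1·1.895 + 2) ξ₂ = 170.8 → ξ₂ = 43.84 mol/min, ξ₁ = 83.08 mol/min.
Outlet amounts (n = n₀ + Σ ν·ξ):
  D: 214 − 1(83.08) − 2(43.84) = 43.23
  B: 340 − 2(83.08) − 1(43.84) = 130
  A: 0 + 2(83.08) = 166.2
  E: 0 + 1(43.84) = 43.84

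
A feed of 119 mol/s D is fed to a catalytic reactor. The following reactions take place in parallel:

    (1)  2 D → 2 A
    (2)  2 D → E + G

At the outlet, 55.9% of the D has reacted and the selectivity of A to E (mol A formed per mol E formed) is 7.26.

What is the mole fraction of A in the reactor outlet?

0.438

Conversion of D: D consumed = 0.559 × 119 = 66.52 mol/s = 2ξ₁ + 2ξ₂.
Selectivity: 2ξ₁ / (1ξ₂) = 7.26 → ξ₁ = 3.63 ξ₂.
Substitute: (2·3.63 + 2) ξ₂ = 66.52 → ξ₂ = 7.184 mol/s, ξ₁ = 26.08 mol/s.
Outlet amounts (n = n₀ + Σ ν·ξ):
  D: 119 − 2(26.08) − 2(7.184) = 52.48
  A: 0 + 2(26.08) = 52.15
  E: 0 + 1(7.184) = 7.184
  G: 0 + 1(7.184) = 7.184
Total out = 119 mol/s; y_A = 52.15 / 119 = 0.4383.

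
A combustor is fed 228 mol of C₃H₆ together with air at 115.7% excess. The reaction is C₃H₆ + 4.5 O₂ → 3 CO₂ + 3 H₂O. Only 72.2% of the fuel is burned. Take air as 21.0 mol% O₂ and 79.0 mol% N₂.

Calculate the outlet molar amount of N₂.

Stoichiometric O₂ = 4.5 × 228 = 1026 mol; O₂ fed = 1026 × 2.157 = 2213 mol.
N₂ fed = 2213 × 79/21 = 8325 mol.
Fuel reacted = 0.722 × 228 → ξ = 164.6 mol.
Outlet (n = n₀ + ν ξ):
  C₃H₆: 228 − 1(164.6) = 63.38
  O₂: 2213 − 4.5(164.6) = 1472
  N₂: 8325 (inert)
  CO₂: 0 + 3(164.6) = 493.8
  H₂O: 0 + 3(164.6) = 493.8

8330 mol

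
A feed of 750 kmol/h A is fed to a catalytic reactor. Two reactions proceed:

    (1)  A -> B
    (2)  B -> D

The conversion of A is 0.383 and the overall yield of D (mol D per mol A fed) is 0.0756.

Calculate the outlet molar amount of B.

Conversion of A: A consumed = 1ξ₁ = 0.383 × 750 → ξ₁ = 287.2 kmol/h.
Yield of D: 1ξ₂ / 750 = 0.0756 → ξ₂ = 56.7 kmol/h.
Outlet amounts (n = n₀ + Σ ν·ξ):
  A: 750 − 1(287.2) = 462.8
  B: 0 + 1(287.2) − 1(56.7) = 230.6
  D: 0 + 1(56.7) = 56.7

231 kmol/h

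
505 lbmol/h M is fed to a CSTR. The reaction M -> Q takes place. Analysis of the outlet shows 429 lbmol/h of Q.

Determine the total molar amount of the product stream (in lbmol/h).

505 lbmol/h

For Q: n = n₀ + 1ξ → 429 = 0 + 1ξ, giving ξ = 429 lbmol/h.
Outlet amounts (n = n₀ + ν ξ):
  M: 505 − 1(429) = 76
  Q: 0 + 1(429) = 429
Total out = 76 + 429 = 505 lbmol/h.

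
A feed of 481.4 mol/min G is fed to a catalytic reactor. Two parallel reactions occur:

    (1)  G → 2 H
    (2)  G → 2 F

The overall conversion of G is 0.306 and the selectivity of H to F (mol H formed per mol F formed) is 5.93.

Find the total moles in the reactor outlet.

Conversion of G: G consumed = 0.306 × 481.4 = 147.3 mol/min = 1ξ₁ + 1ξ₂.
Selectivity: 2ξ₁ / (2ξ₂) = 5.93 → ξ₁ = 5.93 ξ₂.
Substitute: (1·5.93 + 1) ξ₂ = 147.3 → ξ₂ = 21.26 mol/min, ξ₁ = 126.1 mol/min.
Outlet amounts (n = n₀ + Σ ν·ξ):
  G: 481.4 − 1(126.1) − 1(21.26) = 334.1
  H: 0 + 2(126.1) = 252.1
  F: 0 + 2(21.26) = 42.51
Total out = 334.1 + 252.1 + 42.51 = 628.7 mol/min.

629 mol/min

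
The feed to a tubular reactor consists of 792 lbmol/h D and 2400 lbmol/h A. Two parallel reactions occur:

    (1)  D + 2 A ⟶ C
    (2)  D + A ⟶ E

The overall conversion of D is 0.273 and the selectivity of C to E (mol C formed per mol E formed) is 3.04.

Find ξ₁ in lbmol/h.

Conversion of D: D consumed = 0.273 × 792 = 216.2 lbmol/h = 1ξ₁ + 1ξ₂.
Selectivity: 1ξ₁ / (1ξ₂) = 3.04 → ξ₁ = 3.04 ξ₂.
Substitute: (1·3.04 + 1) ξ₂ = 216.2 → ξ₂ = 53.52 lbmol/h, ξ₁ = 162.7 lbmol/h.
Outlet amounts (n = n₀ + Σ ν·ξ):
  D: 792 − 1(162.7) − 1(53.52) = 575.8
  A: 2400 − 2(162.7) − 1(53.52) = 2021
  C: 0 + 1(162.7) = 162.7
  E: 0 + 1(53.52) = 53.52

ξ₁ = 163 lbmol/h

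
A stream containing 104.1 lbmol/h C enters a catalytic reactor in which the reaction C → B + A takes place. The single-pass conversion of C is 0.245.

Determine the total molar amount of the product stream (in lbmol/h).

130 lbmol/h

C reacted = 0.245 × 104.1 = 25.5 lbmol/h; ν_C = −1, so ξ = 25.5/1 = 25.5 lbmol/h.
Outlet amounts (n = n₀ + ν ξ):
  C: 104.1 − 1(25.5) = 78.6
  B: 0 + 1(25.5) = 25.5
  A: 0 + 1(25.5) = 25.5
Total out = 78.6 + 25.5 + 25.5 = 129.6 lbmol/h.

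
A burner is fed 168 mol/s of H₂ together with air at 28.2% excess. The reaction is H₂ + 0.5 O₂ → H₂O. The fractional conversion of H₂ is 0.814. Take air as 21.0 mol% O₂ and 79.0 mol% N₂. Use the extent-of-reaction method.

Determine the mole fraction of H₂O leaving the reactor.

0.223

Stoichiometric O₂ = 0.5 × 168 = 84 mol/s; O₂ fed = 84 × 1.282 = 107.7 mol/s.
N₂ fed = 107.7 × 79/21 = 405.1 mol/s.
Fuel reacted = 0.814 × 168 → ξ = 136.8 mol/s.
Outlet (n = n₀ + ν ξ):
  H₂: 168 − 1(136.8) = 31.25
  O₂: 107.7 − 0.5(136.8) = 39.31
  N₂: 405.1 (inert)
  H₂O: 0 + 1(136.8) = 136.8
Total out = 612.4 mol/s; y_H₂O = 136.8 / 612.4 = 0.2233.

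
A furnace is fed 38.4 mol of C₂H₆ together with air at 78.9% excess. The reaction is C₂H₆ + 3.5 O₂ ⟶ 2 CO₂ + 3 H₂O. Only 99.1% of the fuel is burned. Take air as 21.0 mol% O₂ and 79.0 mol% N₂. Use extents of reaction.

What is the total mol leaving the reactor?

1200 mol

Stoichiometric O₂ = 3.5 × 38.4 = 134.4 mol; O₂ fed = 134.4 × 1.789 = 240.4 mol.
N₂ fed = 240.4 × 79/21 = 904.5 mol.
Fuel reacted = 0.991 × 38.4 → ξ = 38.05 mol.
Outlet (n = n₀ + ν ξ):
  C₂H₆: 38.4 − 1(38.05) = 0.3456
  O₂: 240.4 − 3.5(38.05) = 107.3
  N₂: 904.5 (inert)
  CO₂: 0 + 2(38.05) = 76.11
  H₂O: 0 + 3(38.05) = 114.2
Total out = 0.3456 + 107.3 + 904.5 + 76.11 + 114.2 = 1202 mol.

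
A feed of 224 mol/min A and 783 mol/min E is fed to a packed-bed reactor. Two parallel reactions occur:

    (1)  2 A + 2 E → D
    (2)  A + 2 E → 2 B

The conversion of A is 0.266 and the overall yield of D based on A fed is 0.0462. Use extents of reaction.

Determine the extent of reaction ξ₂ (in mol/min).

ξ₂ = 38.9 mol/min

Yield of D: 1ξ₁ / 224 = 0.0462 → ξ₁ = 10.35 mol/min.
Conversion of A: 2ξ₁ + 1ξ₂ = 0.266 × 224 = 59.58 → ξ₂ = 38.89 mol/min.
Outlet amounts (n = n₀ + Σ ν·ξ):
  A: 224 − 2(10.35) − 1(38.89) = 164.4
  E: 783 − 2(10.35) − 2(38.89) = 684.5
  D: 0 + 1(10.35) = 10.35
  B: 0 + 2(38.89) = 77.77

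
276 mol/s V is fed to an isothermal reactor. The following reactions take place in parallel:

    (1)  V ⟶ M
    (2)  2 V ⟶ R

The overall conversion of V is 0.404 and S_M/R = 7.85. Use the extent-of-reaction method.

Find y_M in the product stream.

Conversion of V: V consumed = 0.404 × 276 = 111.5 mol/s = 1ξ₁ + 2ξ₂.
Selectivity: 1ξ₁ / (1ξ₂) = 7.85 → ξ₁ = 7.85 ξ₂.
Substitute: (1·7.85 + 2) ξ₂ = 111.5 → ξ₂ = 11.32 mol/s, ξ₁ = 88.86 mol/s.
Outlet amounts (n = n₀ + Σ ν·ξ):
  V: 276 − 1(88.86) − 2(11.32) = 164.5
  M: 0 + 1(88.86) = 88.86
  R: 0 + 1(11.32) = 11.32
Total out = 264.7 mol/s; y_M = 88.86 / 264.7 = 0.3357.

0.336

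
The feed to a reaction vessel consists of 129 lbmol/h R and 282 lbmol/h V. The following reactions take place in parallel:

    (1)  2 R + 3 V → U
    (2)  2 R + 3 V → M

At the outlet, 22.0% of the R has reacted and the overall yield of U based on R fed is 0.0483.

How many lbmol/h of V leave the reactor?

239 lbmol/h

Yield of U: 1ξ₁ / 129 = 0.0483 → ξ₁ = 6.231 lbmol/h.
Conversion of R: 2ξ₁ + 2ξ₂ = 0.22 × 129 = 28.38 → ξ₂ = 7.959 lbmol/h.
Outlet amounts (n = n₀ + Σ ν·ξ):
  R: 129 − 2(6.231) − 2(7.959) = 100.6
  V: 282 − 3(6.231) − 3(7.959) = 239.4
  U: 0 + 1(6.231) = 6.231
  M: 0 + 1(7.959) = 7.959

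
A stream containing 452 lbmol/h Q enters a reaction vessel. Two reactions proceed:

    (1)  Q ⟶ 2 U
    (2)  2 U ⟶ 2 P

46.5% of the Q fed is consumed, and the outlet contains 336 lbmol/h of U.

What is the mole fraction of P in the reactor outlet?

0.127

Conversion of Q: Q consumed = 1ξ₁ = 0.465 × 452 → ξ₁ = 210.2 lbmol/h.
U balance: n_U = 0 + 2ξ₁ − 2ξ₂ = 336 → ξ₂ = (2·210.2 − 336)/2 = 42.18 lbmol/h.
Outlet amounts (n = n₀ + Σ ν·ξ):
  Q: 452 − 1(210.2) = 241.8
  U: 0 + 2(210.2) − 2(42.18) = 336
  P: 0 + 2(42.18) = 84.36
Total out = 662.2 lbmol/h; y_P = 84.36 / 662.2 = 0.1274.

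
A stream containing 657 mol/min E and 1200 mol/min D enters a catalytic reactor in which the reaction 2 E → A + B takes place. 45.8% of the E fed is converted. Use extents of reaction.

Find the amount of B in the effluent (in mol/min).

150 mol/min

E reacted = 0.458 × 657 = 300.9 mol/min; ν_E = −2, so ξ = 300.9/2 = 150.5 mol/min.
Outlet amounts (n = n₀ + ν ξ):
  E: 657 − 2(150.5) = 356.1
  A: 0 + 1(150.5) = 150.5
  B: 0 + 1(150.5) = 150.5
  D: 1200 (inert)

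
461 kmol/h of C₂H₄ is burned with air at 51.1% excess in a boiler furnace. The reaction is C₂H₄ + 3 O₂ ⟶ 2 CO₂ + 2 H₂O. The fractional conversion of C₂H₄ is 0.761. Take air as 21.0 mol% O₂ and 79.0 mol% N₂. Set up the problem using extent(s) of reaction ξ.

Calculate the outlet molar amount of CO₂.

Stoichiometric O₂ = 3 × 461 = 1383 kmol/h; O₂ fed = 1383 × 1.511 = 2090 kmol/h.
N₂ fed = 2090 × 79/21 = 7861 kmol/h.
Fuel reacted = 0.761 × 461 → ξ = 350.8 kmol/h.
Outlet (n = n₀ + ν ξ):
  C₂H₄: 461 − 1(350.8) = 110.2
  O₂: 2090 − 3(350.8) = 1037
  N₂: 7861 (inert)
  CO₂: 0 + 2(350.8) = 701.6
  H₂O: 0 + 2(350.8) = 701.6

702 kmol/h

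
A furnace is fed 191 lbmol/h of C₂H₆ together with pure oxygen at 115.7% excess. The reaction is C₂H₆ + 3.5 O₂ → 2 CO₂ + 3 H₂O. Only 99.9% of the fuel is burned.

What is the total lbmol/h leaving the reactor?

1730 lbmol/h

Stoichiometric O₂ = 3.5 × 191 = 668.5 lbmol/h; O₂ fed = 668.5 × 2.157 = 1442 lbmol/h.
Fuel reacted = 0.999 × 191 → ξ = 190.8 lbmol/h.
Outlet (n = n₀ + ν ξ):
  C₂H₆: 191 − 1(190.8) = 0.191
  O₂: 1442 − 3.5(190.8) = 774.1
  CO₂: 0 + 2(190.8) = 381.6
  H₂O: 0 + 3(190.8) = 572.4
Total out = 0.191 + 774.1 + 381.6 + 572.4 = 1728 lbmol/h.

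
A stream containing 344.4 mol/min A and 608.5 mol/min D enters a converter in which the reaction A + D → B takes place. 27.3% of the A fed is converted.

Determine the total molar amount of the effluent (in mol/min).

A reacted = 0.273 × 344.4 = 94.02 mol/min; ν_A = −1, so ξ = 94.02/1 = 94.02 mol/min.
Outlet amounts (n = n₀ + ν ξ):
  A: 344.4 − 1(94.02) = 250.4
  D: 608.5 − 1(94.02) = 514.5
  B: 0 + 1(94.02) = 94.02
Total out = 250.4 + 514.5 + 94.02 = 858.9 mol/min.

859 mol/min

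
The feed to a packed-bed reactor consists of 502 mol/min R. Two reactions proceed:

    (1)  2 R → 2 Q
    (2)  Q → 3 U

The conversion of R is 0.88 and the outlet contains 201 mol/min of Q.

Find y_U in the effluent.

Conversion of R: R consumed = 2ξ₁ = 0.88 × 502 → ξ₁ = 220.9 mol/min.
Q balance: n_Q = 0 + 2ξ₁ − 1ξ₂ = 201 → ξ₂ = (2·220.9 − 201)/1 = 240.8 mol/min.
Outlet amounts (n = n₀ + Σ ν·ξ):
  R: 502 − 2(220.9) = 60.24
  Q: 0 + 2(220.9) − 1(240.8) = 201
  U: 0 + 3(240.8) = 722.3
Total out = 983.5 mol/min; y_U = 722.3 / 983.5 = 0.7344.

0.734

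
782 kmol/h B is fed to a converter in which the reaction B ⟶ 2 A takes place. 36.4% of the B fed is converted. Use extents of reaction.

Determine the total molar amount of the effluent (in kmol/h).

1070 kmol/h

B reacted = 0.364 × 782 = 284.6 kmol/h; ν_B = −1, so ξ = 284.6/1 = 284.6 kmol/h.
Outlet amounts (n = n₀ + ν ξ):
  B: 782 − 1(284.6) = 497.4
  A: 0 + 2(284.6) = 569.3
Total out = 497.4 + 569.3 = 1067 kmol/h.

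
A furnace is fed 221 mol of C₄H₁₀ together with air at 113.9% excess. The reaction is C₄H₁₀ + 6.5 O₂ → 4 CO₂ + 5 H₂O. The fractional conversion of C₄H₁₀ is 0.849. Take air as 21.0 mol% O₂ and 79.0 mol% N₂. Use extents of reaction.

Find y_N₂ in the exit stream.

Stoichiometric O₂ = 6.5 × 221 = 1436 mol; O₂ fed = 1436 × 2.139 = 3073 mol.
N₂ fed = 3073 × 79/21 = 11560 mol.
Fuel reacted = 0.849 × 221 → ξ = 187.6 mol.
Outlet (n = n₀ + ν ξ):
  C₄H₁₀: 221 − 1(187.6) = 33.37
  O₂: 3073 − 6.5(187.6) = 1853
  N₂: 11560 (inert)
  CO₂: 0 + 4(187.6) = 750.5
  H₂O: 0 + 5(187.6) = 938.1
Total out = 15130 mol; y_N₂ = 11560 / 15130 = 0.7638.

0.764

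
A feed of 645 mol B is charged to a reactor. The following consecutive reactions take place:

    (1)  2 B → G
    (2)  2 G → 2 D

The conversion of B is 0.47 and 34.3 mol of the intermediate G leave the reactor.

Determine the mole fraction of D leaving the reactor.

0.238

Conversion of B: B consumed = 2ξ₁ = 0.47 × 645 → ξ₁ = 151.6 mol.
G balance: n_G = 0 + 1ξ₁ − 2ξ₂ = 34.3 → ξ₂ = (1·151.6 − 34.3)/2 = 58.64 mol.
Outlet amounts (n = n₀ + Σ ν·ξ):
  B: 645 − 2(151.6) = 341.9
  G: 0 + 1(151.6) − 2(58.64) = 34.3
  D: 0 + 2(58.64) = 117.3
Total out = 493.4 mol; y_D = 117.3 / 493.4 = 0.2377.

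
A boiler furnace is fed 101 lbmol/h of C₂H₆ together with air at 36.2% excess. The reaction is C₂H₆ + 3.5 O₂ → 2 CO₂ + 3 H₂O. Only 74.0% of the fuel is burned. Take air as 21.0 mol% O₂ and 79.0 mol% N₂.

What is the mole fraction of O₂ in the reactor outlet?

Stoichiometric O₂ = 3.5 × 101 = 353.5 lbmol/h; O₂ fed = 353.5 × 1.362 = 481.5 lbmol/h.
N₂ fed = 481.5 × 79/21 = 1811 lbmol/h.
Fuel reacted = 0.74 × 101 → ξ = 74.74 lbmol/h.
Outlet (n = n₀ + ν ξ):
  C₂H₆: 101 − 1(74.74) = 26.26
  O₂: 481.5 − 3.5(74.74) = 219.9
  N₂: 1811 (inert)
  CO₂: 0 + 2(74.74) = 149.5
  H₂O: 0 + 3(74.74) = 224.2
Total out = 2431 lbmol/h; y_O₂ = 219.9 / 2431 = 0.09044.

0.0904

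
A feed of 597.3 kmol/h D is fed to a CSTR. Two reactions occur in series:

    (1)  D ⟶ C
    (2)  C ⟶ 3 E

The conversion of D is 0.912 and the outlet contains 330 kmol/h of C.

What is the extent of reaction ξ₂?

ξ₂ = 215 kmol/h

Conversion of D: D consumed = 1ξ₁ = 0.912 × 597.3 → ξ₁ = 544.7 kmol/h.
C balance: n_C = 0 + 1ξ₁ − 1ξ₂ = 330 → ξ₂ = (1·544.7 − 330)/1 = 214.7 kmol/h.
Outlet amounts (n = n₀ + Σ ν·ξ):
  D: 597.3 − 1(544.7) = 52.56
  C: 0 + 1(544.7) − 1(214.7) = 330
  E: 0 + 3(214.7) = 644.2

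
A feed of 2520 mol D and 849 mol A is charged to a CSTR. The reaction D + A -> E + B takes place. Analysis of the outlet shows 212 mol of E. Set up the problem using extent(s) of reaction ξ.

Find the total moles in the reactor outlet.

3370 mol

For E: n = n₀ + 1ξ → 212 = 0 + 1ξ, giving ξ = 212 mol.
Outlet amounts (n = n₀ + ν ξ):
  D: 2520 − 1(212) = 2308
  A: 849 − 1(212) = 637
  E: 0 + 1(212) = 212
  B: 0 + 1(212) = 212
Total out = 2308 + 637 + 212 + 212 = 3369 mol.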